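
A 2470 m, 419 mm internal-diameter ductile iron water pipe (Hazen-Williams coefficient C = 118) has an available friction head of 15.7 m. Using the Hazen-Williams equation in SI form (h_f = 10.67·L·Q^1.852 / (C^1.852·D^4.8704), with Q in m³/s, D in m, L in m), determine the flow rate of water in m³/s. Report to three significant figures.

Rearranging: Q = [h_f·C^1.852·D^4.8704 / (10.67·L)]^(1/1.852)
Q = [15.7·118^1.852·0.419^4.8704 / (10.67·2470)]^0.540 = 0.2173 m³/s

Q ≈ 0.217 m³/s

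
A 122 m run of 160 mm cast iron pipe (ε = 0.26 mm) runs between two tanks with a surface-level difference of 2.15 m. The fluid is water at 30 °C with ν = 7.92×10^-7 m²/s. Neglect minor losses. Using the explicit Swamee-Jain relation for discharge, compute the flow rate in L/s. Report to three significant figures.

Swamee-Jain (Type II): Q = -0.965·√(gD⁵h_f/L)·ln[ε/(3.7D) + √(3.17ν²L/(gD³h_f))]
√(gD⁵h_f/L) = √(9.81·0.160⁵·2.15/122) = 0.004258
ε/(3.7D) = 4.39×10^-4; √(3.17ν²L/(gD³h_f)) = 5.30×10^-5
Q = -0.965·0.004258·ln(4.922×10^-4) = 0.03129 m³/s
Check: V = 1.56 m/s, Re = 3.14×10^5, f = 0.02299, h_f = 2.16 m ≈ 2.15 m ✓

Q ≈ 31.3 L/s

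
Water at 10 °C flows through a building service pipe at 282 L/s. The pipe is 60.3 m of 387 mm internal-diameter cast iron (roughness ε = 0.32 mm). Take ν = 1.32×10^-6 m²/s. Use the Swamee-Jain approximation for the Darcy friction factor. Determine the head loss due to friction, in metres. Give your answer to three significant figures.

V = 4Q/(πD²) = 4·0.282/(π·0.387²) = 2.397 m/s
Re = VD/ν = 2.397·0.387/1.32×10^-6 = 7.03×10^5 → turbulent
ε/D = 0.32/387 = 8.27×10^-4
Swamee-Jain: f = 0.01936
h_f = f(L/D)V²/(2g) = 0.01936·(60.3/0.387)·2.397²/(2·9.81) = 0.8836 m

h_f ≈ 0.884 m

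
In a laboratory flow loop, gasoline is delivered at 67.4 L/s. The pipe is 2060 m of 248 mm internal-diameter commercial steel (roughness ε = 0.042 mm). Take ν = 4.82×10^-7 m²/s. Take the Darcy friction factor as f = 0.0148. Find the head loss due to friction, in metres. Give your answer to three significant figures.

V = 4Q/(πD²) = 4·0.0674/(π·0.248²) = 1.395 m/s
h_f = f(L/D)V²/(2g) = 0.01480·(2060/0.248)·1.395²/(2·9.81) = 12.20 m

h_f ≈ 12.2 m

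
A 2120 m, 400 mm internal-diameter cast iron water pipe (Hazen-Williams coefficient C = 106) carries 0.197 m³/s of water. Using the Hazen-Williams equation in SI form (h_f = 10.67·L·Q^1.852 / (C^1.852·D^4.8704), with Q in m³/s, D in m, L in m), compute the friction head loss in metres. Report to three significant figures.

h_f ≈ 17.2 m

h_f = 10.67·2120·0.197^1.852 / (106^1.852·0.400^4.8704) = 17.18 m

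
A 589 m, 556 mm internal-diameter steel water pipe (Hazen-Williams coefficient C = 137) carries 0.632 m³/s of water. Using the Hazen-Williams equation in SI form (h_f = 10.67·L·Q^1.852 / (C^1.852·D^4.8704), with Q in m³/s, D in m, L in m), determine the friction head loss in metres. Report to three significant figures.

h_f ≈ 5.17 m

h_f = 10.67·589·0.632^1.852 / (137^1.852·0.556^4.8704) = 5.171 m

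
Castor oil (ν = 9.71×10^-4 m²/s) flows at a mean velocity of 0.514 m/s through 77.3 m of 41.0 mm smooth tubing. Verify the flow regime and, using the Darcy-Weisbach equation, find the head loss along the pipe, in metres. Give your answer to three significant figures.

Re = VD/ν = 0.514·0.04100/9.71×10^-4 = 21.7 → laminar (Re < 2300)
f = 64/Re = 2.949
h_f = f(L/D)V²/(2g) = 2.949·(77.3/0.04100)·0.514²/(2·9.81) = 74.86 m

h_f ≈ 74.9 m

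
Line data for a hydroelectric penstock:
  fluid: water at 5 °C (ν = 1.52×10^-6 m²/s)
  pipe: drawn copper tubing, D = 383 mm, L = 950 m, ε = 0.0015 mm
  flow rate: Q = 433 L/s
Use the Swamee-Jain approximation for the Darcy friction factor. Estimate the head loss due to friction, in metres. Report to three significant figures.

h_f ≈ 21.1 m

V = 4Q/(πD²) = 4·0.433/(π·0.383²) = 3.758 m/s
Re = VD/ν = 3.758·0.383/1.52×10^-6 = 9.47×10^5 → turbulent
ε/D = 0.0015/383 = 3.92×10^-6
Swamee-Jain: f = 0.01181
h_f = f(L/D)V²/(2g) = 0.01181·(950/0.383)·3.758²/(2·9.81) = 21.09 m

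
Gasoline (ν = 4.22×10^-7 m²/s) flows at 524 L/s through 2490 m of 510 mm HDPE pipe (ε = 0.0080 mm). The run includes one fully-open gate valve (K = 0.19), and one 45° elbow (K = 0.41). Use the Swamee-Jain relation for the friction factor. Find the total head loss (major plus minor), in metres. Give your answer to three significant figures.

V = 4Q/(πD²) = 2.565 m/s; V²/2g = 0.3354 m
Re = 3.10×10^6, ε/D = 1.57×10^-5 → f = 0.01040 (Swamee-Jain)
Major: h_f = f(L/D)·V²/2g = 0.01040·4882·0.3354 = 17.03 m
Minor: ΣK = 0.600; h_m = ΣK·V²/2g = 0.2012 m
Total H_L = 17.03 + 0.2012 = 17.23 m

H_L ≈ 17.2 m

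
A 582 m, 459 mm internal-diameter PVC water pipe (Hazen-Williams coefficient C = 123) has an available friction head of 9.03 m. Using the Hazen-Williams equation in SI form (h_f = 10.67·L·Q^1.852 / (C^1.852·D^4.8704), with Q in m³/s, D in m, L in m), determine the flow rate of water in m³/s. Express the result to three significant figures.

Rearranging: Q = [h_f·C^1.852·D^4.8704 / (10.67·L)]^(1/1.852)
Q = [9.03·123^1.852·0.459^4.8704 / (10.67·582)]^0.540 = 0.4661 m³/s

Q ≈ 0.466 m³/s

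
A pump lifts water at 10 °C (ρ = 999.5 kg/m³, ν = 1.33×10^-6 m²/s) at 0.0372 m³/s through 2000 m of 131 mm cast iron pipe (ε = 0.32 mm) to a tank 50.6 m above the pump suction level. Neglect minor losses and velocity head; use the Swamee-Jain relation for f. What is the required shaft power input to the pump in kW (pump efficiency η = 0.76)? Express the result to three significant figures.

V = 4Q/(πD²) = 2.760 m/s; Re = 2.72×10^5; ε/D = 0.00244; f = 0.02545
h_f = f(L/D)V²/2g = 150.8 m
Total head H = z + h_f = 50.6 + 150.8 = 201.4 m
P_hyd = ρgQH = 999.5·9.81·0.0372·201.4 = 73.48 kW
P_shaft = P_hyd/η = 73.48/0.76 = 96.68 kW

P_shaft ≈ 96.7 kW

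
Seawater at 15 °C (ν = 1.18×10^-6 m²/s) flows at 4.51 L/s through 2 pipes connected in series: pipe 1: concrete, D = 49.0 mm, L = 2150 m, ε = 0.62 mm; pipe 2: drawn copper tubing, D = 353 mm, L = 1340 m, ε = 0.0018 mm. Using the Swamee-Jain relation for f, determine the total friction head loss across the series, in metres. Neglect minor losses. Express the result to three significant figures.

Pipe 1: V = 2.392 m/s, Re = 9.93×10^4, ε/D = 0.0127, f = 0.04187, h_1 = f(L/D)V²/2g = 535.6 m
Pipe 2: V = 0.04608 m/s, Re = 1.38×10^4, ε/D = 5.10×10^-6, f = 0.02842, h_2 = f(L/D)V²/2g = 0.01168 m
Series → Q common, losses add: H = Σh = 535.7 m

H ≈ 536 m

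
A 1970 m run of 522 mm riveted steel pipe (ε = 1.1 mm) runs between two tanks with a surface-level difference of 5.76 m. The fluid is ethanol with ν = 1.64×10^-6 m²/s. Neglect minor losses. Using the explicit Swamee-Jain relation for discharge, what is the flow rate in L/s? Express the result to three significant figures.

Q ≈ 238 L/s

Swamee-Jain (Type II): Q = -0.965·√(gD⁵h_f/L)·ln[ε/(3.7D) + √(3.17ν²L/(gD³h_f))]
√(gD⁵h_f/L) = √(9.81·0.522⁵·5.76/1970) = 0.03334
ε/(3.7D) = 5.70×10^-4; √(3.17ν²L/(gD³h_f)) = 4.57×10^-5
Q = -0.965·0.03334·ln(6.152×10^-4) = 0.2379 m³/s
Check: V = 1.11 m/s, Re = 3.54×10^5, f = 0.02438, h_f = 5.79 m ≈ 5.76 m ✓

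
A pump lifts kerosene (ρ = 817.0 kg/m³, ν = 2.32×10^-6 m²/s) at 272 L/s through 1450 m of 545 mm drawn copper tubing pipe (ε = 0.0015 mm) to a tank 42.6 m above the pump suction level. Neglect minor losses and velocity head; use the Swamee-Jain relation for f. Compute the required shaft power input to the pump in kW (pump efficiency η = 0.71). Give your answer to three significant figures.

P_shaft ≈ 139 kW

V = 4Q/(πD²) = 1.166 m/s; Re = 2.74×10^5; ε/D = 2.75×10^-6; f = 0.01465
h_f = f(L/D)V²/2g = 2.701 m
Total head H = z + h_f = 42.6 + 2.701 = 45.30 m
P_hyd = ρgQH = 817.0·9.81·0.272·45.30 = 98.76 kW
P_shaft = P_hyd/η = 98.76/0.71 = 139.1 kW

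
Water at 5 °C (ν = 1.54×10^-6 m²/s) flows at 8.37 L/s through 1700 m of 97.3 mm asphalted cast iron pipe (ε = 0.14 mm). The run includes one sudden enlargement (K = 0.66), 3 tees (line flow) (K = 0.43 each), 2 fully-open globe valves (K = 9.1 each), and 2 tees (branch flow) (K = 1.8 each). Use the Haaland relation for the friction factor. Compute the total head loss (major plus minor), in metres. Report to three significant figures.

H_L ≈ 28.7 m

V = 4Q/(πD²) = 1.126 m/s; V²/2g = 0.06458 m
Re = 7.11×10^4, ε/D = 0.00144 → f = 0.02404 (Haaland)
Major: h_f = f(L/D)·V²/2g = 0.02404·17472·0.06458 = 27.12 m
Minor: ΣK = 23.8; h_m = ΣK·V²/2g = 1.534 m
Total H_L = 27.12 + 1.534 = 28.66 m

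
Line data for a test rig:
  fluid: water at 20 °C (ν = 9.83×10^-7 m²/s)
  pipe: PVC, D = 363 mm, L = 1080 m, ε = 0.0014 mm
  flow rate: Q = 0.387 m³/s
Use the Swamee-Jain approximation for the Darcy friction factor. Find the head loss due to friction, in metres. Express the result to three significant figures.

V = 4Q/(πD²) = 4·0.387/(π·0.363²) = 3.739 m/s
Re = VD/ν = 3.739·0.363/9.83×10^-7 = 1.38×10^6 → turbulent
ε/D = 0.0014/363 = 3.86×10^-6
Swamee-Jain: f = 0.01112
h_f = f(L/D)V²/(2g) = 0.01112·(1080/0.363)·3.739²/(2·9.81) = 23.58 m

h_f ≈ 23.6 m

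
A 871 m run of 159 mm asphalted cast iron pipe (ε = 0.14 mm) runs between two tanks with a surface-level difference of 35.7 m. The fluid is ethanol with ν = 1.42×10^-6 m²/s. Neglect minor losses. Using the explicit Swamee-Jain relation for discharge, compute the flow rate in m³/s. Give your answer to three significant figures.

Swamee-Jain (Type II): Q = -0.965·√(gD⁵h_f/L)·ln[ε/(3.7D) + √(3.17ν²L/(gD³h_f))]
√(gD⁵h_f/L) = √(9.81·0.159⁵·35.7/871) = 0.006392
ε/(3.7D) = 2.38×10^-4; √(3.17ν²L/(gD³h_f)) = 6.29×10^-5
Q = -0.965·0.006392·ln(3.009×10^-4) = 0.05002 m³/s
Check: V = 2.52 m/s, Re = 2.82×10^5, f = 0.02030, h_f = 36.0 m ≈ 35.7 m ✓

Q ≈ 0.0500 m³/s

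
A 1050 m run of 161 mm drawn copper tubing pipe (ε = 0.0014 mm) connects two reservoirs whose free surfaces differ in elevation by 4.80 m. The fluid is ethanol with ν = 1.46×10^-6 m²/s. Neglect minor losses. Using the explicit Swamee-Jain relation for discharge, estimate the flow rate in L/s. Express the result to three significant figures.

Swamee-Jain (Type II): Q = -0.965·√(gD⁵h_f/L)·ln[ε/(3.7D) + √(3.17ν²L/(gD³h_f))]
√(gD⁵h_f/L) = √(9.81·0.161⁵·4.80/1050) = 0.002203
ε/(3.7D) = 2.35×10^-6; √(3.17ν²L/(gD³h_f)) = 1.90×10^-4
Q = -0.965·0.002203·ln(1.924×10^-4) = 0.01819 m³/s
Check: V = 0.893 m/s, Re = 9.85×10^4, f = 0.01797, h_f = 4.77 m ≈ 4.80 m ✓

Q ≈ 18.2 L/s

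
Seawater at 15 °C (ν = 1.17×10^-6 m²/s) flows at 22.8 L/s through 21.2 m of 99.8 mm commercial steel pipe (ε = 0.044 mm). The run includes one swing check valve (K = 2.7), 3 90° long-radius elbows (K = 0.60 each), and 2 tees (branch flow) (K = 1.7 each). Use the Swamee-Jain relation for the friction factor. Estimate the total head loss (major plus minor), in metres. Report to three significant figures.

H_L ≈ 5.10 m

V = 4Q/(πD²) = 2.915 m/s; V²/2g = 0.4330 m
Re = 2.49×10^5, ε/D = 4.41×10^-4 → f = 0.01825 (Swamee-Jain)
Major: h_f = f(L/D)·V²/2g = 0.01825·212.4·0.4330 = 1.679 m
Minor: ΣK = 7.90; h_m = ΣK·V²/2g = 3.421 m
Total H_L = 1.679 + 3.421 = 5.099 m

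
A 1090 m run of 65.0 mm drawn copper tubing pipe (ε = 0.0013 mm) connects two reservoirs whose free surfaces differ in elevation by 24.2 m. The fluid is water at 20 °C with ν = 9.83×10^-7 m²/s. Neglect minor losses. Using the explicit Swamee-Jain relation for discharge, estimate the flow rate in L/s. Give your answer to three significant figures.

Q ≈ 4.06 L/s

Swamee-Jain (Type II): Q = -0.965·√(gD⁵h_f/L)·ln[ε/(3.7D) + √(3.17ν²L/(gD³h_f))]
√(gD⁵h_f/L) = √(9.81·0.0650⁵·24.2/1090) = 5.027×10^-4
ε/(3.7D) = 5.41×10^-6; √(3.17ν²L/(gD³h_f)) = 2.26×10^-4
Q = -0.965·5.027×10^-4·ln(2.317×10^-4) = 0.004060 m³/s
Check: V = 1.22 m/s, Re = 8.09×10^4, f = 0.01879, h_f = 24.0 m ≈ 24.2 m ✓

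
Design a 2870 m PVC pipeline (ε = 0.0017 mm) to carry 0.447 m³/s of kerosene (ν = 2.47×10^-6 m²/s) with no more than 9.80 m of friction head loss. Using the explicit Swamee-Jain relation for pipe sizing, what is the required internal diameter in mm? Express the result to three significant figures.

Swamee-Jain (Type III): D = 0.66·[ε^1.25·(LQ²/(gh_f))^4.75 + ν·Q^9.4·(L/(gh_f))^5.2]^0.04
LQ²/(gh_f) = 5.965; L/(gh_f) = 29.85
Term 1 = ε^1.25·(…)^4.75 = 2.97×10^-4; Term 2 = ν·Q^9.4·(…)^5.2 = 0.0596
D = 0.66·(2.97×10^-4 + 0.0596)^0.04 = 0.5897 m = 590 mm
Check: V = 1.64 m/s, Re = 3.91×10^5, f = 0.01373, h_f = 9.12 m ≈ 9.80 m ✓

D ≈ 590 mm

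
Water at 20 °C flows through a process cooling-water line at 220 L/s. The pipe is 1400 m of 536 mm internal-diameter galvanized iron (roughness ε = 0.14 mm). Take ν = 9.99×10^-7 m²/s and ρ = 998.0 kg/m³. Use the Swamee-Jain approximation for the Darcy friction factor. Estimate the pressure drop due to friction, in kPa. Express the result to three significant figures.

V = 4Q/(πD²) = 4·0.220/(π·0.536²) = 0.9750 m/s
Re = VD/ν = 0.9750·0.536/9.99×10^-7 = 5.23×10^5 → turbulent
ε/D = 0.14/536 = 2.61×10^-4
Swamee-Jain: f = 0.01600
h_f = f(L/D)V²/(2g) = 0.01600·(1400/0.536)·0.9750²/(2·9.81) = 2.025 m
Δp = ρg·h_f = 998.0·9.81·2.025 = 19.83 kPa

Δp ≈ 19.8 kPa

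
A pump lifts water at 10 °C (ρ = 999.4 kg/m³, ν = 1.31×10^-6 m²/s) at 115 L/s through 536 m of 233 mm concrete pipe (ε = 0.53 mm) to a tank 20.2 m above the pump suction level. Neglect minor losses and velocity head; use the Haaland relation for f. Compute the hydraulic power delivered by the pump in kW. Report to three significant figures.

V = 4Q/(πD²) = 2.697 m/s; Re = 4.80×10^5; ε/D = 0.00227; f = 0.02460
h_f = f(L/D)V²/2g = 20.98 m
Total head H = z + h_f = 20.2 + 20.98 = 41.18 m
P_hyd = ρgQH = 999.4·9.81·0.115·41.18 = 46.43 kW

P_hyd ≈ 46.4 kW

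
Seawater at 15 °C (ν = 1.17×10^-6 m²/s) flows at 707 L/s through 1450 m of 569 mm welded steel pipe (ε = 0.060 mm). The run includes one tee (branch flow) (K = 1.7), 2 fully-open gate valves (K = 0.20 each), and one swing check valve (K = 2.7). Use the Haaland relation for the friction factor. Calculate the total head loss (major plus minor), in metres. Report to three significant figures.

H_L ≈ 15.1 m

V = 4Q/(πD²) = 2.780 m/s; V²/2g = 0.3940 m
Re = 1.35×10^6, ε/D = 1.05×10^-4 → f = 0.01312 (Haaland)
Major: h_f = f(L/D)·V²/2g = 0.01312·2548·0.3940 = 13.17 m
Minor: ΣK = 4.80; h_m = ΣK·V²/2g = 1.891 m
Total H_L = 13.17 + 1.891 = 15.06 m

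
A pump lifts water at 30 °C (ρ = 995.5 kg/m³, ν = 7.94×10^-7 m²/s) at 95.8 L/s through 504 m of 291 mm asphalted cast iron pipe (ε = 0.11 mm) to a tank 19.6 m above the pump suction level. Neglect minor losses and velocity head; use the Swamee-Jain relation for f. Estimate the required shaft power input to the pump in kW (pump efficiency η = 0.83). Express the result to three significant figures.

P_shaft ≈ 25.6 kW

V = 4Q/(πD²) = 1.440 m/s; Re = 5.28×10^5; ε/D = 3.78×10^-4; f = 0.01691
h_f = f(L/D)V²/2g = 3.097 m
Total head H = z + h_f = 19.6 + 3.097 = 22.70 m
P_hyd = ρgQH = 995.5·9.81·0.0958·22.70 = 21.23 kW
P_shaft = P_hyd/η = 21.23/0.83 = 25.58 kW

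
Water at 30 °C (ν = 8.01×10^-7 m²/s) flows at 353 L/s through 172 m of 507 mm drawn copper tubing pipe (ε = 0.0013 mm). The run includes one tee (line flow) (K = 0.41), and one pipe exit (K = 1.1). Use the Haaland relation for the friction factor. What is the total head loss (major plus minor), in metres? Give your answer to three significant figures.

V = 4Q/(πD²) = 1.749 m/s; V²/2g = 0.1558 m
Re = 1.11×10^6, ε/D = 2.56×10^-6 → f = 0.01144 (Haaland)
Major: h_f = f(L/D)·V²/2g = 0.01144·339.3·0.1558 = 0.6045 m
Minor: ΣK = 1.51; h_m = ΣK·V²/2g = 0.2353 m
Total H_L = 0.6045 + 0.2353 = 0.8398 m

H_L ≈ 0.840 m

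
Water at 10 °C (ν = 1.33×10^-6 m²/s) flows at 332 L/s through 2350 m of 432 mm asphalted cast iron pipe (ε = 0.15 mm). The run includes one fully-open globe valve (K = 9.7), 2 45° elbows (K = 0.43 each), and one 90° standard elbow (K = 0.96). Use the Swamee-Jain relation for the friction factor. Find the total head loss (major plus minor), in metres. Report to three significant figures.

H_L ≈ 26.3 m

V = 4Q/(πD²) = 2.265 m/s; V²/2g = 0.2615 m
Re = 7.36×10^5, ε/D = 3.47×10^-4 → f = 0.01638 (Swamee-Jain)
Major: h_f = f(L/D)·V²/2g = 0.01638·5440·0.2615 = 23.30 m
Minor: ΣK = 11.5; h_m = ΣK·V²/2g = 3.012 m
Total H_L = 23.30 + 3.012 = 26.31 m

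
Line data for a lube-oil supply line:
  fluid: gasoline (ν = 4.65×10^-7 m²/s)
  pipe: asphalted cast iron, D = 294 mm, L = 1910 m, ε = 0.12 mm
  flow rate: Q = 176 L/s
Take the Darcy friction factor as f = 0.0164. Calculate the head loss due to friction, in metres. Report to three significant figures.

V = 4Q/(πD²) = 4·0.176/(π·0.294²) = 2.593 m/s
h_f = f(L/D)V²/(2g) = 0.01640·(1910/0.294)·2.593²/(2·9.81) = 36.50 m

h_f ≈ 36.5 m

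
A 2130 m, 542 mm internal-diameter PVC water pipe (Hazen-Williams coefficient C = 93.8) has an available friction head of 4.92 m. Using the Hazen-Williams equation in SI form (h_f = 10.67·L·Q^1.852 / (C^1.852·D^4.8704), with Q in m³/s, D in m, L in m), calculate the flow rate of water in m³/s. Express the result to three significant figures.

Rearranging: Q = [h_f·C^1.852·D^4.8704 / (10.67·L)]^(1/1.852)
Q = [4.92·93.8^1.852·0.542^4.8704 / (10.67·2130)]^0.540 = 0.1968 m³/s

Q ≈ 0.197 m³/s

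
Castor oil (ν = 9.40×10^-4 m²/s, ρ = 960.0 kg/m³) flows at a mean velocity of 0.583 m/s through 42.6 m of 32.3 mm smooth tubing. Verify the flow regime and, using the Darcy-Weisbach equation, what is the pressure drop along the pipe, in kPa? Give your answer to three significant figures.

Re = VD/ν = 0.583·0.03230/9.40×10^-4 = 20.0 → laminar (Re < 2300)
f = 64/Re = 3.195
h_f = f(L/D)V²/(2g) = 3.195·(42.6/0.03230)·0.583²/(2·9.81) = 72.99 m
Δp = ρg·h_f = 960.0·9.81·72.99 = 687.4 kPa

Δp ≈ 687 kPa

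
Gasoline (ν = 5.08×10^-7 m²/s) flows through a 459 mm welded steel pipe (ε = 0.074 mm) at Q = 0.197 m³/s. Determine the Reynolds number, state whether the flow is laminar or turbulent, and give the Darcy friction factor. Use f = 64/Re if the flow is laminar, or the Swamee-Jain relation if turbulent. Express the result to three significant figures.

Re ≈ 1.08×10^6; turbulent; f ≈ 0.0143

V = 4Q/(πD²) = 1.191 m/s
Re = VD/ν = 1.191·0.459/5.08×10^-7 = 1.08×10^6
Re > 4000 → turbulent; ε/D = 1.61×10^-4
Swamee-Jain: f = 0.01426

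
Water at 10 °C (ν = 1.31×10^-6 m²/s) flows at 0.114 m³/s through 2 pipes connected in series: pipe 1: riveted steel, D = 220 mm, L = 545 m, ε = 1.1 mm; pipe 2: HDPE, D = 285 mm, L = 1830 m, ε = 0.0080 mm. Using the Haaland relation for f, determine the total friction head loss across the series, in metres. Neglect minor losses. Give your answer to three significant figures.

Pipe 1: V = 2.999 m/s, Re = 5.04×10^5, ε/D = 0.00500, f = 0.03060, h_1 = f(L/D)V²/2g = 34.75 m
Pipe 2: V = 1.787 m/s, Re = 3.89×10^5, ε/D = 2.81×10^-5, f = 0.01396, h_2 = f(L/D)V²/2g = 14.58 m
Series → Q common, losses add: H = Σh = 49.33 m

H ≈ 49.3 m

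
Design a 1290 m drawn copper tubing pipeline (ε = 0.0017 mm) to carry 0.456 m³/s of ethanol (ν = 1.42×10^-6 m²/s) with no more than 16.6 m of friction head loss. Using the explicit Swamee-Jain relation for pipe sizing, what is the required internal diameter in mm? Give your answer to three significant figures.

Swamee-Jain (Type III): D = 0.66·[ε^1.25·(LQ²/(gh_f))^4.75 + ν·Q^9.4·(L/(gh_f))^5.2]^0.04
LQ²/(gh_f) = 1.647; L/(gh_f) = 7.922
Term 1 = ε^1.25·(…)^4.75 = 6.57×10^-7; Term 2 = ν·Q^9.4·(…)^5.2 = 4.17×10^-5
D = 0.66·(6.57×10^-7 + 4.17×10^-5)^0.04 = 0.4412 m = 441 mm
Check: V = 2.98 m/s, Re = 9.27×10^5, f = 0.01185, h_f = 15.7 m ≈ 16.6 m ✓

D ≈ 441 mm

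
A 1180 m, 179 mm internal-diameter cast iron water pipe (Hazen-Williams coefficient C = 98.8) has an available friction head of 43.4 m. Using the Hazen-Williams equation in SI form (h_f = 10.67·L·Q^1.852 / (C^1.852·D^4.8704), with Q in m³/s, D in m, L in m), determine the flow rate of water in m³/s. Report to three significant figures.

Rearranging: Q = [h_f·C^1.852·D^4.8704 / (10.67·L)]^(1/1.852)
Q = [43.4·98.8^1.852·0.179^4.8704 / (10.67·1180)]^0.540 = 0.05015 m³/s

Q ≈ 0.0501 m³/s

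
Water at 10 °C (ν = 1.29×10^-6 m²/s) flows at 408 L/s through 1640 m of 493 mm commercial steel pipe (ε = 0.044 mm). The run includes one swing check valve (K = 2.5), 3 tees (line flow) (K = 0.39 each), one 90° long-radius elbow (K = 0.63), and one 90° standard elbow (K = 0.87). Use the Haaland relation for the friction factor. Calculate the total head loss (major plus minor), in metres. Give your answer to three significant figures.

H_L ≈ 11.6 m

V = 4Q/(πD²) = 2.137 m/s; V²/2g = 0.2328 m
Re = 8.17×10^5, ε/D = 8.92×10^-5 → f = 0.01341 (Haaland)
Major: h_f = f(L/D)·V²/2g = 0.01341·3327·0.2328 = 10.39 m
Minor: ΣK = 5.17; h_m = ΣK·V²/2g = 1.204 m
Total H_L = 10.39 + 1.204 = 11.59 m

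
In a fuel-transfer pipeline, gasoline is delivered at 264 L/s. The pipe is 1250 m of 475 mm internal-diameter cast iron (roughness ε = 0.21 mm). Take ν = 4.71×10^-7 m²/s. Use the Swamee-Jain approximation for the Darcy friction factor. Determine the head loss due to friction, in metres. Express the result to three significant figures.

V = 4Q/(πD²) = 4·0.264/(π·0.475²) = 1.490 m/s
Re = VD/ν = 1.490·0.475/4.71×10^-7 = 1.50×10^6 → turbulent
ε/D = 0.21/475 = 4.42×10^-4
Swamee-Jain: f = 0.01670
h_f = f(L/D)V²/(2g) = 0.01670·(1250/0.475)·1.490²/(2·9.81) = 4.973 m

h_f ≈ 4.97 m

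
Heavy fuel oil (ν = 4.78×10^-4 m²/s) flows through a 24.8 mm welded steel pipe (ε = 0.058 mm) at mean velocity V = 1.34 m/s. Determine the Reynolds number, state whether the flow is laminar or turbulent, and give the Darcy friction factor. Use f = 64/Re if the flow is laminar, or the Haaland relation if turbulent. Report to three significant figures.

Re ≈ 69.5; laminar; f = 64/Re ≈ 0.921

Re = VD/ν = 1.340·0.0248/4.78×10^-4 = 69.5
Re < 2300 → laminar → f = 64/Re = 0.9206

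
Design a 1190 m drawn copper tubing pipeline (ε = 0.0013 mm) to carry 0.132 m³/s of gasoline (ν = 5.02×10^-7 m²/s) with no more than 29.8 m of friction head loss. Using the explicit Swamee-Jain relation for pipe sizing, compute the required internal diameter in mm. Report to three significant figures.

D ≈ 231 mm

Swamee-Jain (Type III): D = 0.66·[ε^1.25·(LQ²/(gh_f))^4.75 + ν·Q^9.4·(L/(gh_f))^5.2]^0.04
LQ²/(gh_f) = 0.07093; L/(gh_f) = 4.071
Term 1 = ε^1.25·(…)^4.75 = 1.53×10^-13; Term 2 = ν·Q^9.4·(…)^5.2 = 4.02×10^-12
D = 0.66·(1.53×10^-13 + 4.02×10^-12)^0.04 = 0.2314 m = 231 mm
Check: V = 3.14 m/s, Re = 1.45×10^6, f = 0.01109, h_f = 28.6 m ≈ 29.8 m ✓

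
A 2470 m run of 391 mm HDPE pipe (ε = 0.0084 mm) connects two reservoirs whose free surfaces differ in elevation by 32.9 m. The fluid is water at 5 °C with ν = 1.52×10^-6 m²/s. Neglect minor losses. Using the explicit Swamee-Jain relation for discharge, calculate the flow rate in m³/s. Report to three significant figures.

Swamee-Jain (Type II): Q = -0.965·√(gD⁵h_f/L)·ln[ε/(3.7D) + √(3.17ν²L/(gD³h_f))]
√(gD⁵h_f/L) = √(9.81·0.391⁵·32.9/2470) = 0.03456
ε/(3.7D) = 5.81×10^-6; √(3.17ν²L/(gD³h_f)) = 3.06×10^-5
Q = -0.965·0.03456·ln(3.643×10^-5) = 0.3408 m³/s
Check: V = 2.84 m/s, Re = 7.30×10^5, f = 0.01267, h_f = 32.9 m ≈ 32.9 m ✓

Q ≈ 0.341 m³/s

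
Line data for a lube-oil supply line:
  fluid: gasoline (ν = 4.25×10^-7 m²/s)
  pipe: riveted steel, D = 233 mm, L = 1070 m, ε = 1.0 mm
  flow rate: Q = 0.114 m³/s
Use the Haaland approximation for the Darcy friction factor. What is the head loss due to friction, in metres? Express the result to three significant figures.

V = 4Q/(πD²) = 4·0.114/(π·0.233²) = 2.674 m/s
Re = VD/ν = 2.674·0.233/4.25×10^-7 = 1.47×10^6 → turbulent
ε/D = 1.0/233 = 0.00429
Haaland: f = 0.02913
h_f = f(L/D)V²/(2g) = 0.02913·(1070/0.233)·2.674²/(2·9.81) = 48.75 m

h_f ≈ 48.7 m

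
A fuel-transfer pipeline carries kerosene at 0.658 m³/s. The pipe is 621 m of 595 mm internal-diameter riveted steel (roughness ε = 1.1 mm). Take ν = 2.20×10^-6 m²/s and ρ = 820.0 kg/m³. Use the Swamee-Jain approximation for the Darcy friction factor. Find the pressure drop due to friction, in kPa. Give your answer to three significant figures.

Δp ≈ 55.9 kPa

V = 4Q/(πD²) = 4·0.658/(π·0.595²) = 2.366 m/s
Re = VD/ν = 2.366·0.595/2.20×10^-6 = 6.40×10^5 → turbulent
ε/D = 1.1/595 = 0.00185
Swamee-Jain: f = 0.02334
h_f = f(L/D)V²/(2g) = 0.02334·(621/0.595)·2.366²/(2·9.81) = 6.954 m
Δp = ρg·h_f = 820.0·9.81·6.954 = 55.94 kPa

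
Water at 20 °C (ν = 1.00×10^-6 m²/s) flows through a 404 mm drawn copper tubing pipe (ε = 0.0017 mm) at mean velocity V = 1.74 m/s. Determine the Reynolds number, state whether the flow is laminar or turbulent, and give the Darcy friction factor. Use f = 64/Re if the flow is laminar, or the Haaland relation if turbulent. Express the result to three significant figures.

Re = VD/ν = 1.740·0.404/1.00×10^-6 = 7.03×10^5
Re > 4000 → turbulent; ε/D = 4.21×10^-6
Haaland: f = 0.01236

Re ≈ 7.03×10^5; turbulent; f ≈ 0.0124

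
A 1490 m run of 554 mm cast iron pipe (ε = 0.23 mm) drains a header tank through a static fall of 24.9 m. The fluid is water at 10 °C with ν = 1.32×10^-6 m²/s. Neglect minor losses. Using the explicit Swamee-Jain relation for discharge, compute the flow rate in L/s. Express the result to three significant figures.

Swamee-Jain (Type II): Q = -0.965·√(gD⁵h_f/L)·ln[ε/(3.7D) + √(3.17ν²L/(gD³h_f))]
√(gD⁵h_f/L) = √(9.81·0.554⁵·24.9/1490) = 0.09249
ε/(3.7D) = 1.12×10^-4; √(3.17ν²L/(gD³h_f)) = 1.41×10^-5
Q = -0.965·0.09249·ln(1.263×10^-4) = 0.8013 m³/s
Check: V = 3.32 m/s, Re = 1.40×10^6, f = 0.01653, h_f = 25.0 m ≈ 24.9 m ✓

Q ≈ 801 L/s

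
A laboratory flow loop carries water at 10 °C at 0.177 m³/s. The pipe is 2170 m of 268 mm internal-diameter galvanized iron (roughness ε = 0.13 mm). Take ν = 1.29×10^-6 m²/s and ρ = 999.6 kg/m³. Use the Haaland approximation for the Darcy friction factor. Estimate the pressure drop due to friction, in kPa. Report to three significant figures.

Δp ≈ 689 kPa

V = 4Q/(πD²) = 4·0.177/(π·0.268²) = 3.138 m/s
Re = VD/ν = 3.138·0.268/1.29×10^-6 = 6.52×10^5 → turbulent
ε/D = 0.13/268 = 4.85×10^-4
Haaland: f = 0.01729
h_f = f(L/D)V²/(2g) = 0.01729·(2170/0.268)·3.138²/(2·9.81) = 70.27 m
Δp = ρg·h_f = 999.6·9.81·70.27 = 689.0 kPa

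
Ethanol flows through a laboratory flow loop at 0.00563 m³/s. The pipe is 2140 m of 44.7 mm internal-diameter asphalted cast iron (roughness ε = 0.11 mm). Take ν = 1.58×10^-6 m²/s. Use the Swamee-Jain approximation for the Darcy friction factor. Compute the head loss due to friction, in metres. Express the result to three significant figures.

h_f ≈ 831 m

V = 4Q/(πD²) = 4·0.00563/(π·0.0447²) = 3.588 m/s
Re = VD/ν = 3.588·0.0447/1.58×10^-6 = 1.01×10^5 → turbulent
ε/D = 0.11/44.7 = 0.00246
Swamee-Jain: f = 0.02646
h_f = f(L/D)V²/(2g) = 0.02646·(2140/0.0447)·3.588²/(2·9.81) = 831.1 m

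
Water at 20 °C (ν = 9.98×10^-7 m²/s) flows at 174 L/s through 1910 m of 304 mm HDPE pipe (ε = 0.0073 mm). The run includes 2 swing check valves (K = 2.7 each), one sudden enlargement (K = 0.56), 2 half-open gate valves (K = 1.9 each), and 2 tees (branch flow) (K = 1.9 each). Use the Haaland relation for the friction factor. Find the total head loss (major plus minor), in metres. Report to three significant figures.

V = 4Q/(πD²) = 2.397 m/s; V²/2g = 0.2929 m
Re = 7.30×10^5, ε/D = 2.40×10^-5 → f = 0.01259 (Haaland)
Major: h_f = f(L/D)·V²/2g = 0.01259·6283·0.2929 = 23.17 m
Minor: ΣK = 13.6; h_m = ΣK·V²/2g = 3.972 m
Total H_L = 23.17 + 3.972 = 27.14 m

H_L ≈ 27.1 m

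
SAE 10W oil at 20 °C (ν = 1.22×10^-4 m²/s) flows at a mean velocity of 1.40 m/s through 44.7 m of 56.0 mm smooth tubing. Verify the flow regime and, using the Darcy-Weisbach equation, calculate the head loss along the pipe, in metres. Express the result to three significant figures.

Re = VD/ν = 1.40·0.05600/1.22×10^-4 = 643 → laminar (Re < 2300)
f = 64/Re = 0.09959
h_f = f(L/D)V²/(2g) = 0.09959·(44.7/0.05600)·1.40²/(2·9.81) = 7.941 m

h_f ≈ 7.94 m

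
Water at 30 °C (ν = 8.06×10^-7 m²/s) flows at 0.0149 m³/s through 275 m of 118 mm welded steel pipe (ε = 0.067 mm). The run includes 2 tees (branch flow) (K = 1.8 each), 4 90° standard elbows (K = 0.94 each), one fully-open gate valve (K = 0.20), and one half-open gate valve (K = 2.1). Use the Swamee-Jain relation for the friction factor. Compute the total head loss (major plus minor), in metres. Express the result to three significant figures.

H_L ≈ 5.17 m

V = 4Q/(πD²) = 1.362 m/s; V²/2g = 0.09462 m
Re = 1.99×10^5, ε/D = 5.68×10^-4 → f = 0.01929 (Swamee-Jain)
Major: h_f = f(L/D)·V²/2g = 0.01929·2331·0.09462 = 4.253 m
Minor: ΣK = 9.66; h_m = ΣK·V²/2g = 0.9140 m
Total H_L = 4.253 + 0.9140 = 5.167 m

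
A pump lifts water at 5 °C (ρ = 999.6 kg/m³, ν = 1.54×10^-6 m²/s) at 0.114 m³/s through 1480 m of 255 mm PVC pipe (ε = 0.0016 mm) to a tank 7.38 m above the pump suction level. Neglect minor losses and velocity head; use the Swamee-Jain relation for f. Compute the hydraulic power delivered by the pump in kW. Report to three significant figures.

V = 4Q/(πD²) = 2.232 m/s; Re = 3.70×10^5; ε/D = 6.27×10^-6; f = 0.01391
h_f = f(L/D)V²/2g = 20.51 m
Total head H = z + h_f = 7.38 + 20.51 = 27.89 m
P_hyd = ρgQH = 999.6·9.81·0.114·27.89 = 31.17 kW

P_hyd ≈ 31.2 kW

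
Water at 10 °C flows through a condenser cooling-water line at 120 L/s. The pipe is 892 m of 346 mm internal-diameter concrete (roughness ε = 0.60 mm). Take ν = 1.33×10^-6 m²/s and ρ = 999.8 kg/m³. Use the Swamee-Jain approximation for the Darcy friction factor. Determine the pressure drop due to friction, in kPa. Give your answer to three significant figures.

Δp ≈ 48.9 kPa

V = 4Q/(πD²) = 4·0.120/(π·0.346²) = 1.276 m/s
Re = VD/ν = 1.276·0.346/1.33×10^-6 = 3.32×10^5 → turbulent
ε/D = 0.60/346 = 0.00173
Swamee-Jain: f = 0.02330
h_f = f(L/D)V²/(2g) = 0.02330·(892/0.346)·1.276²/(2·9.81) = 4.987 m
Δp = ρg·h_f = 999.8·9.81·4.987 = 48.92 kPa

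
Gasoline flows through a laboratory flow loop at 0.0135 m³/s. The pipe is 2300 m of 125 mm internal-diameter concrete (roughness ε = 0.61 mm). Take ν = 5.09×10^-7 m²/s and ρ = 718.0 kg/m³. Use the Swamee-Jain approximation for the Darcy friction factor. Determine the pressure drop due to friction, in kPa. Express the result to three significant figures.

Δp ≈ 245 kPa

V = 4Q/(πD²) = 4·0.0135/(π·0.125²) = 1.100 m/s
Re = VD/ν = 1.100·0.125/5.09×10^-7 = 2.70×10^5 → turbulent
ε/D = 0.61/125 = 0.00488
Swamee-Jain: f = 0.03065
h_f = f(L/D)V²/(2g) = 0.03065·(2300/0.125)·1.100²/(2·9.81) = 34.78 m
Δp = ρg·h_f = 718.0·9.81·34.78 = 245.0 kPa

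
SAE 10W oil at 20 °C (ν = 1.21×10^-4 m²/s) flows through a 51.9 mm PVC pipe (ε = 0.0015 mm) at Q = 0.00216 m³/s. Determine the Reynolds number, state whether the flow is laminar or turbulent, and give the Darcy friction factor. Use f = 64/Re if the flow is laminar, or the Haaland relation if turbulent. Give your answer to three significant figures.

V = 4Q/(πD²) = 1.021 m/s
Re = VD/ν = 1.021·0.0519/1.21×10^-4 = 438
Re < 2300 → laminar → f = 64/Re = 0.1461

Re ≈ 438; laminar; f = 64/Re ≈ 0.146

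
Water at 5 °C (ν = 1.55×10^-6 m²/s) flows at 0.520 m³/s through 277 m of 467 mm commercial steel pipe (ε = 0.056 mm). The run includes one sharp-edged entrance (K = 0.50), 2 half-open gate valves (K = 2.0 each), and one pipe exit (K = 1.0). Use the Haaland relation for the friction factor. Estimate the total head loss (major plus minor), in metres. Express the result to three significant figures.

H_L ≈ 6.40 m

V = 4Q/(πD²) = 3.036 m/s; V²/2g = 0.4697 m
Re = 9.15×10^5, ε/D = 1.20×10^-4 → f = 0.01370 (Haaland)
Major: h_f = f(L/D)·V²/2g = 0.01370·593.1·0.4697 = 3.818 m
Minor: ΣK = 5.50; h_m = ΣK·V²/2g = 2.584 m
Total H_L = 3.818 + 2.584 = 6.401 m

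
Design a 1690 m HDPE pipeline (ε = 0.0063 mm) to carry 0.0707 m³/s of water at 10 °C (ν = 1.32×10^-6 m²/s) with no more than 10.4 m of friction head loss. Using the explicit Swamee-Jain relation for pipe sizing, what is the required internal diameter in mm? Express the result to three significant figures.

Swamee-Jain (Type III): D = 0.66·[ε^1.25·(LQ²/(gh_f))^4.75 + ν·Q^9.4·(L/(gh_f))^5.2]^0.04
LQ²/(gh_f) = 0.08280; L/(gh_f) = 16.56
Term 1 = ε^1.25·(…)^4.75 = 2.29×10^-12; Term 2 = ν·Q^9.4·(…)^5.2 = 4.41×10^-11
D = 0.66·(2.29×10^-12 + 4.41×10^-11)^0.04 = 0.2548 m = 255 mm
Check: V = 1.39 m/s, Re = 2.68×10^5, f = 0.01495, h_f = 9.72 m ≈ 10.4 m ✓

D ≈ 255 mm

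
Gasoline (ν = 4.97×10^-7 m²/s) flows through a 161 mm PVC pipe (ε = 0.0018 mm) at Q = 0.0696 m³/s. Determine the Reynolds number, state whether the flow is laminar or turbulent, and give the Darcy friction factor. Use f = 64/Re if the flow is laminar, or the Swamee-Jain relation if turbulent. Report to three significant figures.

Re ≈ 1.11×10^6; turbulent; f ≈ 0.0117

V = 4Q/(πD²) = 3.419 m/s
Re = VD/ν = 3.419·0.161/4.97×10^-7 = 1.11×10^6
Re > 4000 → turbulent; ε/D = 1.12×10^-5
Swamee-Jain: f = 0.01170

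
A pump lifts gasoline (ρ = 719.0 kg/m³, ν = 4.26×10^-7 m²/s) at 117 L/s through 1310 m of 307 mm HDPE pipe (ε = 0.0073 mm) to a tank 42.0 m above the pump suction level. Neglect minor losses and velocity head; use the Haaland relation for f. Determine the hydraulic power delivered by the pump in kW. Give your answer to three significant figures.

V = 4Q/(πD²) = 1.581 m/s; Re = 1.14×10^6; ε/D = 2.38×10^-5; f = 0.01183
h_f = f(L/D)V²/2g = 6.425 m
Total head H = z + h_f = 42.0 + 6.425 = 48.43 m
P_hyd = ρgQH = 719.0·9.81·0.117·48.43 = 39.96 kW

P_hyd ≈ 40.0 kW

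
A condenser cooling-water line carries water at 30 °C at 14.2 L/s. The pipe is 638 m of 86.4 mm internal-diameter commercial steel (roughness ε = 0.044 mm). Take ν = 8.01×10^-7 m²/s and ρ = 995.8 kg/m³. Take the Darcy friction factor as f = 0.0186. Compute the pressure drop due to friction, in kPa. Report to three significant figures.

V = 4Q/(πD²) = 4·0.0142/(π·0.0864²) = 2.422 m/s
h_f = f(L/D)V²/(2g) = 0.01860·(638/0.0864)·2.422²/(2·9.81) = 41.06 m
Δp = ρg·h_f = 995.8·9.81·41.06 = 401.1 kPa

Δp ≈ 401 kPa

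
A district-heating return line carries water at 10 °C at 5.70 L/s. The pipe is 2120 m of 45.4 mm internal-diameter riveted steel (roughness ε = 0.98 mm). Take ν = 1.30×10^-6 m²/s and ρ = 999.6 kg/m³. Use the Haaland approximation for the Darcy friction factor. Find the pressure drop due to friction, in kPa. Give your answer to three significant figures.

Δp ≈ 1.46×10^4 kPa

V = 4Q/(πD²) = 4·0.00570/(π·0.0454²) = 3.521 m/s
Re = VD/ν = 3.521·0.0454/1.30×10^-6 = 1.23×10^5 → turbulent
ε/D = 0.98/45.4 = 0.0216
Haaland: f = 0.05049
h_f = f(L/D)V²/(2g) = 0.05049·(2120/0.0454)·3.521²/(2·9.81) = 1490 m
Δp = ρg·h_f = 999.6·9.81·1490 = 1.461×10^4 kPa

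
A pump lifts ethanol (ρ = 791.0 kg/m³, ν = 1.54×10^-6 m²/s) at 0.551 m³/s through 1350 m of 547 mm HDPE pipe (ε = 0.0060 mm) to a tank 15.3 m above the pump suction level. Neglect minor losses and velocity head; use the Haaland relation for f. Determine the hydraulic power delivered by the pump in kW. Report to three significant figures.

V = 4Q/(πD²) = 2.345 m/s; Re = 8.33×10^5; ε/D = 1.10×10^-5; f = 0.01213
h_f = f(L/D)V²/2g = 8.386 m
Total head H = z + h_f = 15.3 + 8.386 = 23.69 m
P_hyd = ρgQH = 791.0·9.81·0.551·23.69 = 101.3 kW

P_hyd ≈ 101 kW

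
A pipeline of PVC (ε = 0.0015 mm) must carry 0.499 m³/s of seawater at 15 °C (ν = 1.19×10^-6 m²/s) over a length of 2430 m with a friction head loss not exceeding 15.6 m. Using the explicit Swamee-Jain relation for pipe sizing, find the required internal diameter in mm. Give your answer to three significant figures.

D ≈ 524 mm

Swamee-Jain (Type III): D = 0.66·[ε^1.25·(LQ²/(gh_f))^4.75 + ν·Q^9.4·(L/(gh_f))^5.2]^0.04
LQ²/(gh_f) = 3.954; L/(gh_f) = 15.88
Term 1 = ε^1.25·(…)^4.75 = 3.60×10^-5; Term 2 = ν·Q^9.4·(…)^5.2 = 0.00303
D = 0.66·(3.60×10^-5 + 0.00303)^0.04 = 0.5236 m = 524 mm
Check: V = 2.32 m/s, Re = 1.02×10^6, f = 0.01164, h_f = 14.8 m ≈ 15.6 m ✓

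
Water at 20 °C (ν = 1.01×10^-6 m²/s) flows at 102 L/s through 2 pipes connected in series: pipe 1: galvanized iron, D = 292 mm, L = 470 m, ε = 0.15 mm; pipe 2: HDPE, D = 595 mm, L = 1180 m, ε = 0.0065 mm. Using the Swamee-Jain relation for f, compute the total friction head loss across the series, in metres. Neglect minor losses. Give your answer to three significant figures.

Pipe 1: V = 1.523 m/s, Re = 4.40×10^5, ε/D = 5.14×10^-4, f = 0.01798, h_1 = f(L/D)V²/2g = 3.422 m
Pipe 2: V = 0.3668 m/s, Re = 2.16×10^5, ε/D = 1.09×10^-5, f = 0.01541, h_2 = f(L/D)V²/2g = 0.2096 m
Series → Q common, losses add: H = Σh = 3.631 m

H ≈ 3.63 m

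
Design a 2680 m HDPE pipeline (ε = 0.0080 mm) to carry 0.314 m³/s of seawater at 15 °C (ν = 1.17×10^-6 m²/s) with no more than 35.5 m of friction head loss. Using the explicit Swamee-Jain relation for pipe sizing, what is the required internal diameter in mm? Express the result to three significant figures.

Swamee-Jain (Type III): D = 0.66·[ε^1.25·(LQ²/(gh_f))^4.75 + ν·Q^9.4·(L/(gh_f))^5.2]^0.04
LQ²/(gh_f) = 0.7587; L/(gh_f) = 7.696
Term 1 = ε^1.25·(…)^4.75 = 1.15×10^-7; Term 2 = ν·Q^9.4·(…)^5.2 = 8.87×10^-7
D = 0.66·(1.15×10^-7 + 8.87×10^-7)^0.04 = 0.3798 m = 380 mm
Check: V = 2.77 m/s, Re = 9.00×10^5, f = 0.01229, h_f = 33.9 m ≈ 35.5 m ✓

D ≈ 380 mm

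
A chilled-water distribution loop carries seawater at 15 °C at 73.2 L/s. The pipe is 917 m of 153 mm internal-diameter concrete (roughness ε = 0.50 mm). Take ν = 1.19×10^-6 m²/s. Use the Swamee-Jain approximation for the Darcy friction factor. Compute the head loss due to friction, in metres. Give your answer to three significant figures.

h_f ≈ 132 m

V = 4Q/(πD²) = 4·0.0732/(π·0.153²) = 3.981 m/s
Re = VD/ν = 3.981·0.153/1.19×10^-6 = 5.12×10^5 → turbulent
ε/D = 0.50/153 = 0.00327
Swamee-Jain: f = 0.02716
h_f = f(L/D)V²/(2g) = 0.02716·(917/0.153)·3.981²/(2·9.81) = 131.5 m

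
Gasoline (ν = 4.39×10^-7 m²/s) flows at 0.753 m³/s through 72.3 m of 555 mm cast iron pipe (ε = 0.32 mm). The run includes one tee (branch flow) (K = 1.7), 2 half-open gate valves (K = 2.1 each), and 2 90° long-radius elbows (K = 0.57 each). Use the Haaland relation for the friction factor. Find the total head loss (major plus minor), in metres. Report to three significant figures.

V = 4Q/(πD²) = 3.113 m/s; V²/2g = 0.4938 m
Re = 3.94×10^6, ε/D = 5.77×10^-4 → f = 0.01738 (Haaland)
Major: h_f = f(L/D)·V²/2g = 0.01738·130.3·0.4938 = 1.118 m
Minor: ΣK = 7.04; h_m = ΣK·V²/2g = 3.476 m
Total H_L = 1.118 + 3.476 = 4.595 m

H_L ≈ 4.59 m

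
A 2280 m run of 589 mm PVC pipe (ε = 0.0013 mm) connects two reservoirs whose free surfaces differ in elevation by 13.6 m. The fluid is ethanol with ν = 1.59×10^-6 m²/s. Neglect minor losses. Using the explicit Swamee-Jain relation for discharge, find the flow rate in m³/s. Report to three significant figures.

Swamee-Jain (Type II): Q = -0.965·√(gD⁵h_f/L)·ln[ε/(3.7D) + √(3.17ν²L/(gD³h_f))]
√(gD⁵h_f/L) = √(9.81·0.589⁵·13.6/2280) = 0.06441
ε/(3.7D) = 5.97×10^-7; √(3.17ν²L/(gD³h_f)) = 2.59×10^-5
Q = -0.965·0.06441·ln(2.649×10^-5) = 0.6550 m³/s
Check: V = 2.40 m/s, Re = 8.91×10^5, f = 0.01189, h_f = 13.6 m ≈ 13.6 m ✓

Q ≈ 0.655 m³/s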